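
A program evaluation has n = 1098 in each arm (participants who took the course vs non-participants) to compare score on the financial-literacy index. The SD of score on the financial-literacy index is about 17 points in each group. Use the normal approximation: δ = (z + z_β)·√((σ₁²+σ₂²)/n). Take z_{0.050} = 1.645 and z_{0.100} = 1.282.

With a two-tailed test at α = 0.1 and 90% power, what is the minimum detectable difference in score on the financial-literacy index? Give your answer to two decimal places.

δ = (z_{α/2} + z_β) · √((σ₁²+σ₂²)/n)
  = (1.645 + 1.282) · √(578/1098)
  = 2.927 · √0.52641
  = 2.927 · 0.7255
  = 2.1237

Minimum detectable difference ≈ 2.12 points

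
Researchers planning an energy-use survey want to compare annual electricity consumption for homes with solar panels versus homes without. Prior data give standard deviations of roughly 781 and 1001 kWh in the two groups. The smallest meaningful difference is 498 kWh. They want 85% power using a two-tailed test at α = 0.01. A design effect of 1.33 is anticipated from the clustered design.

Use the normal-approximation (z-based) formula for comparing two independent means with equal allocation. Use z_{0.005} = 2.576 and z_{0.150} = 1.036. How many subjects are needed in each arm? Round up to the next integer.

n = 113 per group

n = (z_{α/2} + z_β)² · (σ₁² + σ₂²) / δ²
  = (2.576 + 1.036)² · (781² + 1001² = 1611962) / 498²
  = 13.0465 · 1611962 / 248004
  = 84.80
Design effect: 1.33 × 84.80 = 112.78.
Round up → n = 113 per group.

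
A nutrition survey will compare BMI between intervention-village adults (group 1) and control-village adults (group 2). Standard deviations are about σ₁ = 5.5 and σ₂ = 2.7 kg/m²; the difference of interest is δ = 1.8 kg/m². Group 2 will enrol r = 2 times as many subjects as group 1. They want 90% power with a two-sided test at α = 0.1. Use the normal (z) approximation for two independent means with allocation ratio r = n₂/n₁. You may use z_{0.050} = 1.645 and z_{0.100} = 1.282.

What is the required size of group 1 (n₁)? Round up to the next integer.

n₁ = (z_{α/2} + z_β)² · (σ₁² + σ₂²/r) / δ²
   = (1.645 + 1.282)² · (5.5² + 2.7²/2) / 1.8²
   = 8.5673 · (30.25 + 3.645) / 3.24
   = 8.5673 · 33.895 / 3.24
   = 89.63
Round up → n₁ = 90; n₂ = r·n₁ = 2 × 90 = 180.

n₁ = 90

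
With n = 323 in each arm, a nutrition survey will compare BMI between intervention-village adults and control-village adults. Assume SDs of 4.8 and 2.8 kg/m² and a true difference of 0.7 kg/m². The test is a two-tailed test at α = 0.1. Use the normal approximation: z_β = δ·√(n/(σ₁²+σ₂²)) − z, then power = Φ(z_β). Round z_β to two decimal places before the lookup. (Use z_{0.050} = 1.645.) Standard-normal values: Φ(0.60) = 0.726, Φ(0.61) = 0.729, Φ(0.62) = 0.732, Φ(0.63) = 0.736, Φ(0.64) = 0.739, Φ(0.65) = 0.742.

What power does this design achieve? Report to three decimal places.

Power ≈ 0.732

z_β = δ·√(n/(σ₁²+σ₂²)) − z_{α/2}
    = 0.7 · √(323/30.88) − 1.645
    = 0.7 · 3.23417 − 1.645
    = 2.2639 − 1.645 = 0.6189 → 0.62
Power = Φ(0.62) = 0.732.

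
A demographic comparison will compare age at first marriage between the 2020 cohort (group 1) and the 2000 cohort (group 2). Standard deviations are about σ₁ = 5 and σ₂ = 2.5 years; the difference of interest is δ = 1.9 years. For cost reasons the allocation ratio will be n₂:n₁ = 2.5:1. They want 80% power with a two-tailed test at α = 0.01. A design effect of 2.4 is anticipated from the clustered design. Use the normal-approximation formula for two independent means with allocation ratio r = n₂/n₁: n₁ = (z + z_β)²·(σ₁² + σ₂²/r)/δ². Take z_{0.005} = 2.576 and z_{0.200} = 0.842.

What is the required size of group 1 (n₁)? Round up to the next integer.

n₁ = (z_{α/2} + z_β)² · (σ₁² + σ₂²/r) / δ²
   = (2.576 + 0.842)² · (5² + 2.5²/2.5) / 1.9²
   = 11.6827 · (25 + 2.5) / 3.61
   = 11.6827 · 27.5 / 3.61
   = 89.00
Design effect: 2.4 × 89.00 = 213.59.
Round up → n₁ = 214; n₂ = r·n₁ = 2.5 × 214 = 535.

n₁ = 214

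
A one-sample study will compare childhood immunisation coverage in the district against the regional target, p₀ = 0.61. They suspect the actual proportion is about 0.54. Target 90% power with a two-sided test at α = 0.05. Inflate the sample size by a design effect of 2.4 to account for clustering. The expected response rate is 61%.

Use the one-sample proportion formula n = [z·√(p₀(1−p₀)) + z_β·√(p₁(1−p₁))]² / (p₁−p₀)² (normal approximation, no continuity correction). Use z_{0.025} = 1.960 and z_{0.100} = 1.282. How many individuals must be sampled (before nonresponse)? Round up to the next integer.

n = 2043

n = [z_{α/2}·√(p₀q₀) + z_β·√(p₁q₁)]² / (p₁ − p₀)²
  = [1.960·√(0.61·0.39) + 1.282·√(0.54·0.46)]² / (-0.07)²
  = [1.960·0.4877 + 1.282·0.4984]² / 0.0049
  = [1.5949]² / 0.0049
  = 519.15
Design effect: 2.4 × 519.15 = 1245.95.
Adjust for 61% response: 1245.95 / 0.61 = 2042.54.
Round up → n = 2043.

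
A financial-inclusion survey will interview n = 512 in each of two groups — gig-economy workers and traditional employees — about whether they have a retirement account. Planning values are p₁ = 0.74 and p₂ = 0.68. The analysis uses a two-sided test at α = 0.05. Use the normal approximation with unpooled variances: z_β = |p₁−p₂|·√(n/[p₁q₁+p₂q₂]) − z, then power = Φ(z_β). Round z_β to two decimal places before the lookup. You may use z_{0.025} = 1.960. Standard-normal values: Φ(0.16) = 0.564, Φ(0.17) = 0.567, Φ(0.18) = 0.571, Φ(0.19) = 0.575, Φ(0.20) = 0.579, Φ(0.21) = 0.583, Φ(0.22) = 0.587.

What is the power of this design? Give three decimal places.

z_β = |p₁−p₂|·√(n/[p₁q₁+p₂q₂]) − z_{α/2}
    = 0.06 · √(512/0.4100) − 1.960
    = 0.06 · 35.3381 − 1.960
    = 2.1203 − 1.960 = 0.1603 → 0.16
Power = Φ(0.16) = 0.564.

Power ≈ 0.564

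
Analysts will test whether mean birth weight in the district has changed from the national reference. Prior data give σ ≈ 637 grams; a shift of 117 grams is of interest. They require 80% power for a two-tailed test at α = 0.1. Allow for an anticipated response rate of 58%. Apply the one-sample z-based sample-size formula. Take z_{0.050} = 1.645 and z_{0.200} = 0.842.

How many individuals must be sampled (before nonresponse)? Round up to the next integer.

n = (z_{α/2} + z_β)² · σ² / δ²
  = (1.645 + 0.842)² · 637² / 117²
  = 6.1852 · 405769 / 13689
  = 183.34
Adjust for 58% response: 183.34 / 0.58 = 316.10.
Round up → n = 317.

n = 317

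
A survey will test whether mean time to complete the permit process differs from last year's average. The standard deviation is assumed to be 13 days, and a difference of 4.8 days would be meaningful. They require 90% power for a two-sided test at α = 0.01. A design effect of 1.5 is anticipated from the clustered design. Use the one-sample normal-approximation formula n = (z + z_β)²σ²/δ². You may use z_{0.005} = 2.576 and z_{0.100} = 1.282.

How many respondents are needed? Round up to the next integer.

n = (z_{α/2} + z_β)² · σ² / δ²
  = (2.576 + 1.282)² · 13² / 4.8²
  = 14.8842 · 169 / 23.04
  = 109.18
Design effect: 1.5 × 109.18 = 163.76.
Round up → n = 164.

n = 164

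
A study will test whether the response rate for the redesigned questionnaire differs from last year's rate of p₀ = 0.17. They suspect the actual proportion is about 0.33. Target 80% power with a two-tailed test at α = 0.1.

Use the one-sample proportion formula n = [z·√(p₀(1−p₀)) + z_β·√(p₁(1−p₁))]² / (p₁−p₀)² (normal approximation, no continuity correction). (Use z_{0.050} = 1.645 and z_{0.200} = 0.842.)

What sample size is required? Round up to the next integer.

n = [z_{α/2}·√(p₀q₀) + z_β·√(p₁q₁)]² / (p₁ − p₀)²
  = [1.645·√(0.17·0.83) + 0.842·√(0.33·0.67)]² / (0.16)²
  = [1.645·0.3756 + 0.842·0.4702]² / 0.0256
  = [1.0138]² / 0.0256
  = 40.15
Round up → n = 41.

n = 41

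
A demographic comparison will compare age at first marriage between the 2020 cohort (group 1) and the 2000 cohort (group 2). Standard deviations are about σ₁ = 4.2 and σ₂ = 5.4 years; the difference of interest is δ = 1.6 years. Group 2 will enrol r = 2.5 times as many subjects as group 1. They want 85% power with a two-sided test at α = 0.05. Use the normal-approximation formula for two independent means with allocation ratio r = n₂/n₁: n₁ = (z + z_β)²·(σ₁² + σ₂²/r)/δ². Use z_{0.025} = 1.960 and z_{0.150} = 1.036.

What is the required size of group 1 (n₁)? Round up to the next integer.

n₁ = 103

n₁ = (z_{α/2} + z_β)² · (σ₁² + σ₂²/r) / δ²
   = (1.960 + 1.036)² · (4.2² + 5.4²/2.5) / 1.6²
   = 8.9760 · (17.64 + 11.664) / 2.56
   = 8.9760 · 29.304 / 2.56
   = 102.75
Round up → n₁ = 103; n₂ = r·n₁ = 2.5 × 103 = 258.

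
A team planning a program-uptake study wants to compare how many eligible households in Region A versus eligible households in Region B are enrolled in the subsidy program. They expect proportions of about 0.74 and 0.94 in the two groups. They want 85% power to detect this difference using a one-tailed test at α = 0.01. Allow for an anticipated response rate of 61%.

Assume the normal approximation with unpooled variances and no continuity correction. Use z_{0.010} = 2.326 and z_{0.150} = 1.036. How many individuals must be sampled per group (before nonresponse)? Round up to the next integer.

n = 116 per group

n = (z_α + z_β)² · [p₁(1−p₁) + p₂(1−p₂)] / (p₁ − p₂)²
  = (2.326 + 1.036)² · (0.74·0.26 + 0.94·0.06) / (-0.20)²
  = (3.362)² · (0.1924 + 0.0564) / 0.0400
  = 11.3030 · 0.2488 / 0.0400
  = 70.30
Adjust for 61% response: 70.30 / 0.61 = 115.25.
Round up → n = 116 per group.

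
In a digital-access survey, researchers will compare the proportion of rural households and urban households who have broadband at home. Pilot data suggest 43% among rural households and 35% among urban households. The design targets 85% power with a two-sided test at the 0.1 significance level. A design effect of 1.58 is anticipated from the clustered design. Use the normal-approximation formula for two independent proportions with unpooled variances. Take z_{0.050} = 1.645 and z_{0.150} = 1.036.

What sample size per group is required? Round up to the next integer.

n = 839 per group

n = (z_{α/2} + z_β)² · [p₁(1−p₁) + p₂(1−p₂)] / (p₁ − p₂)²
  = (1.645 + 1.036)² · (0.43·0.57 + 0.35·0.65) / (0.08)²
  = (2.681)² · (0.2451 + 0.2275) / 0.0064
  = 7.1878 · 0.4726 / 0.0064
  = 530.77
Design effect: 1.58 × 530.77 = 838.62.
Round up → n = 839 per group.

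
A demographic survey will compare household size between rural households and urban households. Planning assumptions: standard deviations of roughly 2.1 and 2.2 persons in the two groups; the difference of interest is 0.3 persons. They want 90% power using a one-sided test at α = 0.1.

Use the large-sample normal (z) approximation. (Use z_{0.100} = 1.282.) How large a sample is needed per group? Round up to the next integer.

n = 676 per group

n = (z_α + z_β)² · (σ₁² + σ₂²) / δ²
  = (1.282 + 1.282)² · (2.1² + 2.2² = 9.25) / 0.3²
  = 6.5741 · 9.25 / 0.09
  = 675.67
Round up → n = 676 per group.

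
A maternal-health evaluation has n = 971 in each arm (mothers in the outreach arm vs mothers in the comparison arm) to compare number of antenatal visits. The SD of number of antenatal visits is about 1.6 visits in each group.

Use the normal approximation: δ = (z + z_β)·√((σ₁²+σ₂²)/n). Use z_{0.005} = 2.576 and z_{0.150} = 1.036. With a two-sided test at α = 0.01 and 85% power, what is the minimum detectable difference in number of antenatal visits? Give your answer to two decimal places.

Minimum detectable difference ≈ 0.26 visits

δ = (z_{α/2} + z_β) · √((σ₁²+σ₂²)/n)
  = (2.576 + 1.036) · √(5.12/971)
  = 3.612 · √0.00527
  = 3.612 · 0.0726
  = 0.2623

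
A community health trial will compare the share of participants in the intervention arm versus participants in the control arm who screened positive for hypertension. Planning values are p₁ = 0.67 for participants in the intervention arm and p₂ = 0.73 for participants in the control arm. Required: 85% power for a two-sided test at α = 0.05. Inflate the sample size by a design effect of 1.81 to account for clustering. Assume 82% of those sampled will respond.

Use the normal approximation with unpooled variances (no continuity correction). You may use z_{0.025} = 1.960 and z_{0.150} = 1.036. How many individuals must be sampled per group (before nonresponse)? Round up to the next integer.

n = (z_{α/2} + z_β)² · [p₁(1−p₁) + p₂(1−p₂)] / (p₁ − p₂)²
  = (1.960 + 1.036)² · (0.67·0.33 + 0.73·0.27) / (-0.06)²
  = (2.996)² · (0.2211 + 0.1971) / 0.0036
  = 8.9760 · 0.4182 / 0.0036
  = 1042.71
Design effect: 1.81 × 1042.71 = 1887.31.
Adjust for 82% response: 1887.31 / 0.82 = 2301.60.
Round up → n = 2302 per group.

n = 2302 per group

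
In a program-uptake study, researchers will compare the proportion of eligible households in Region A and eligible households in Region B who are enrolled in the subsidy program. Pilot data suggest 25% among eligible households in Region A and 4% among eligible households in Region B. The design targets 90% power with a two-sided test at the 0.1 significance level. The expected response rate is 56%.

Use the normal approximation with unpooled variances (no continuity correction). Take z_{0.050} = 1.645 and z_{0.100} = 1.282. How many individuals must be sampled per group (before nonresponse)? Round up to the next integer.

n = 79 per group

n = (z_{α/2} + z_β)² · [p₁(1−p₁) + p₂(1−p₂)] / (p₁ − p₂)²
  = (1.645 + 1.282)² · (0.25·0.75 + 0.04·0.96) / (0.21)²
  = (2.927)² · (0.1875 + 0.0384) / 0.0441
  = 8.5673 · 0.2259 / 0.0441
  = 43.89
Adjust for 56% response: 43.89 / 0.56 = 78.37.
Round up → n = 79 per group.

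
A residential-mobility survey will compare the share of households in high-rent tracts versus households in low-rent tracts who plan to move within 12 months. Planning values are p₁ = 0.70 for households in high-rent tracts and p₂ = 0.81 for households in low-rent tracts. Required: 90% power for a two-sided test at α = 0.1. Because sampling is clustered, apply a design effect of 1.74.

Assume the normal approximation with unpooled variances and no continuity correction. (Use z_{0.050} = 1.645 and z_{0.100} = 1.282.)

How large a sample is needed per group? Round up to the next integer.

n = 449 per group

n = (z_{α/2} + z_β)² · [p₁(1−p₁) + p₂(1−p₂)] / (p₁ − p₂)²
  = (1.645 + 1.282)² · (0.70·0.30 + 0.81·0.19) / (-0.11)²
  = (2.927)² · (0.2100 + 0.1539) / 0.0121
  = 8.5673 · 0.3639 / 0.0121
  = 257.66
Design effect: 1.74 × 257.66 = 448.32.
Round up → n = 449 per group.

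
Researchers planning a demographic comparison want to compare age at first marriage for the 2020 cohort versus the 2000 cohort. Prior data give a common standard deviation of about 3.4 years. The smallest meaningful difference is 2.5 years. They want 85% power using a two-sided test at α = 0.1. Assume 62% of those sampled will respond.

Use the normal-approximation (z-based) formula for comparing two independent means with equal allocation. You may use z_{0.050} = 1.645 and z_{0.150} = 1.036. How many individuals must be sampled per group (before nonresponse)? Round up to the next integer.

n = 43 per group

n = (z_{α/2} + z_β)² · (σ₁² + σ₂²) / δ²
  = (1.645 + 1.036)² · (2·3.4² = 23.12) / 2.5²
  = 7.1878 · 23.12 / 6.25
  = 26.59
Adjust for 62% response: 26.59 / 0.62 = 42.89.
Round up → n = 43 per group.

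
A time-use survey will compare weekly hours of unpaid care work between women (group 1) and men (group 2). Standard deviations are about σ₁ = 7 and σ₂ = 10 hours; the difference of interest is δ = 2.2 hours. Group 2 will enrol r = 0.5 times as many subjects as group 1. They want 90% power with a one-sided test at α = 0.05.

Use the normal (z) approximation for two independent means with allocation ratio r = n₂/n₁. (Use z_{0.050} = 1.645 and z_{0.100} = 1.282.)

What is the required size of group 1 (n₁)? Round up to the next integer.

n₁ = 441

n₁ = (z_α + z_β)² · (σ₁² + σ₂²/r) / δ²
   = (1.645 + 1.282)² · (7² + 10²/0.5) / 2.2²
   = 8.5673 · (49 + 200) / 4.84
   = 8.5673 · 249 / 4.84
   = 440.76
Round up → n₁ = 441; n₂ = r·n₁ = 0.5 × 441 = 221.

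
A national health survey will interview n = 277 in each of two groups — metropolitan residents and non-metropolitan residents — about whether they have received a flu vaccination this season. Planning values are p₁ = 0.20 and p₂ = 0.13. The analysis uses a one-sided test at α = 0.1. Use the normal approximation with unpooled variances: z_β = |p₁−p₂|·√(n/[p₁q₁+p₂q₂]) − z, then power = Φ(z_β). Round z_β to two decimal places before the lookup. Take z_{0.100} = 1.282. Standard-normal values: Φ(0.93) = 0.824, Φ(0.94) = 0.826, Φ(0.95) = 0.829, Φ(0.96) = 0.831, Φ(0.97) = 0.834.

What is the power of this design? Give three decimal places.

Power ≈ 0.829

z_β = |p₁−p₂|·√(n/[p₁q₁+p₂q₂]) − z_α
    = 0.07 · √(277/0.2731) − 1.282
    = 0.07 · 31.8478 − 1.282
    = 2.2293 − 1.282 = 0.9473 → 0.95
Power = Φ(0.95) = 0.829.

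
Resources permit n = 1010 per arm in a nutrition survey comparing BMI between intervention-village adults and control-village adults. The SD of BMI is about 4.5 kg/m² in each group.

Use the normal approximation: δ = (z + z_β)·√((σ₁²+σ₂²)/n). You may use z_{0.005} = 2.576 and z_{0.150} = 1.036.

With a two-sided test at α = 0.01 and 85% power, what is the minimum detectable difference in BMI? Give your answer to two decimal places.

Minimum detectable difference ≈ 0.72 kg/m²

δ = (z_{α/2} + z_β) · √((σ₁²+σ₂²)/n)
  = (2.576 + 1.036) · √(40.5/1010)
  = 3.612 · √0.0401
  = 3.612 · 0.2002
  = 0.7233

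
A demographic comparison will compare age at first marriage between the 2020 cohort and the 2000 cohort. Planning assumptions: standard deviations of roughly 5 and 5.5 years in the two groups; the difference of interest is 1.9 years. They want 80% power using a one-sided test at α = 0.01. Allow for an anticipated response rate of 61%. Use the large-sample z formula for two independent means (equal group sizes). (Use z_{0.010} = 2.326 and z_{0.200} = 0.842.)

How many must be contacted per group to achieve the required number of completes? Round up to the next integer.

n = 252 per group

n = (z_α + z_β)² · (σ₁² + σ₂²) / δ²
  = (2.326 + 0.842)² · (5² + 5.5² = 55.25) / 1.9²
  = 10.0362 · 55.25 / 3.61
  = 153.60
Adjust for 61% response: 153.60 / 0.61 = 251.81.
Round up → n = 252 per group.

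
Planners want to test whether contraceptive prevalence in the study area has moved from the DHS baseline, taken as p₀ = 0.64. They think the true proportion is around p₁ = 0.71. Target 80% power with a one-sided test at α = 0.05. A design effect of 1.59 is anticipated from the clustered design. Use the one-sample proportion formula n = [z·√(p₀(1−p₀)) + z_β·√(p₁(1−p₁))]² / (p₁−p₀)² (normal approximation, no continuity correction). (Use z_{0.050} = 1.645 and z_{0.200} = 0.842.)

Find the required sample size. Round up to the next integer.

n = [z_α·√(p₀q₀) + z_β·√(p₁q₁)]² / (p₁ − p₀)²
  = [1.645·√(0.64·0.36) + 0.842·√(0.71·0.29)]² / (0.07)²
  = [1.645·0.4800 + 0.842·0.4538]² / 0.0049
  = [1.1717]² / 0.0049
  = 280.16
Design effect: 1.59 × 280.16 = 445.46.
Round up → n = 446.

n = 446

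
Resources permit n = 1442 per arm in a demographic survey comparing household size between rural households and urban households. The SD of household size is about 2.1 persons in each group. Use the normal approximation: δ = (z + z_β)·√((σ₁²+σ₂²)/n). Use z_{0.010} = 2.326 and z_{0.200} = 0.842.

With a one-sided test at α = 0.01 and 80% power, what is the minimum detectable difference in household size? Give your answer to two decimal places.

Minimum detectable difference ≈ 0.25 persons

δ = (z_α + z_β) · √((σ₁²+σ₂²)/n)
  = (2.326 + 0.842) · √(8.82/1442)
  = 3.168 · √0.00612
  = 3.168 · 0.0782
  = 0.2478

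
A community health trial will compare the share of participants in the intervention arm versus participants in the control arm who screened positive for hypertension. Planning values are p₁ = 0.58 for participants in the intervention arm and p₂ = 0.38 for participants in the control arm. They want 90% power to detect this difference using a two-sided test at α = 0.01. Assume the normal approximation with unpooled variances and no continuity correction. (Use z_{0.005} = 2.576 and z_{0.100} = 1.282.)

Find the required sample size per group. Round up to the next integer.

n = 179 per group

n = (z_{α/2} + z_β)² · [p₁(1−p₁) + p₂(1−p₂)] / (p₁ − p₂)²
  = (2.576 + 1.282)² · (0.58·0.42 + 0.38·0.62) / (0.20)²
  = (3.858)² · (0.2436 + 0.2356) / 0.0400
  = 14.8842 · 0.4792 / 0.0400
  = 178.31
Round up → n = 179 per group.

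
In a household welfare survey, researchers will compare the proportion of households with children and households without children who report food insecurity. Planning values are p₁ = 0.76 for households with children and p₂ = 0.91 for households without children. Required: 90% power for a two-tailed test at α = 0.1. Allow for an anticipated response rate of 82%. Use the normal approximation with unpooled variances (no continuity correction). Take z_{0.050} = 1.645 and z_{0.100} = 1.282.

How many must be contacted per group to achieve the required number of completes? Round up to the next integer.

n = (z_{α/2} + z_β)² · [p₁(1−p₁) + p₂(1−p₂)] / (p₁ − p₂)²
  = (1.645 + 1.282)² · (0.76·0.24 + 0.91·0.09) / (-0.15)²
  = (2.927)² · (0.1824 + 0.0819) / 0.0225
  = 8.5673 · 0.2643 / 0.0225
  = 100.64
Adjust for 82% response: 100.64 / 0.82 = 122.73.
Round up → n = 123 per group.

n = 123 per group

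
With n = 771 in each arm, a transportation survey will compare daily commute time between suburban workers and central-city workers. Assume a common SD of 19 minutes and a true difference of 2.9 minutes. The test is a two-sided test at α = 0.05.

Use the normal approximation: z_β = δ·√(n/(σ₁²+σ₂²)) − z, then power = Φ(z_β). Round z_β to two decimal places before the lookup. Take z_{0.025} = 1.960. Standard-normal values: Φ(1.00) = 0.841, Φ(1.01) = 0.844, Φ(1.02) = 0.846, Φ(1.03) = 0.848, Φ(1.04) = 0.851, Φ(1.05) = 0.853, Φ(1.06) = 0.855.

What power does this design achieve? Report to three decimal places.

z_β = δ·√(n/(σ₁²+σ₂²)) − z_{α/2}
    = 2.9 · √(771/722) − 1.960
    = 2.9 · 1.03338 − 1.960
    = 2.9968 − 1.960 = 1.0368 → 1.04
Power = Φ(1.04) = 0.851.

Power ≈ 0.851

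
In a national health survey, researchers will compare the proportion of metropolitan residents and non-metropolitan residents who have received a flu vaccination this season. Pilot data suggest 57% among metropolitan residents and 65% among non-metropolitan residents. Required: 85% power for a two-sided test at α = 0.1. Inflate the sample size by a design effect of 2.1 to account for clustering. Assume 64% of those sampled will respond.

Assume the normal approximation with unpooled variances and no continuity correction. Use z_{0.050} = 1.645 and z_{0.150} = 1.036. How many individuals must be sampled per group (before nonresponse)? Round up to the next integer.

n = 1742 per group

n = (z_{α/2} + z_β)² · [p₁(1−p₁) + p₂(1−p₂)] / (p₁ − p₂)²
  = (1.645 + 1.036)² · (0.57·0.43 + 0.65·0.35) / (-0.08)²
  = (2.681)² · (0.2451 + 0.2275) / 0.0064
  = 7.1878 · 0.4726 / 0.0064
  = 530.77
Design effect: 2.1 × 530.77 = 1114.62.
Adjust for 64% response: 1114.62 / 0.64 = 1741.59.
Round up → n = 1742 per group.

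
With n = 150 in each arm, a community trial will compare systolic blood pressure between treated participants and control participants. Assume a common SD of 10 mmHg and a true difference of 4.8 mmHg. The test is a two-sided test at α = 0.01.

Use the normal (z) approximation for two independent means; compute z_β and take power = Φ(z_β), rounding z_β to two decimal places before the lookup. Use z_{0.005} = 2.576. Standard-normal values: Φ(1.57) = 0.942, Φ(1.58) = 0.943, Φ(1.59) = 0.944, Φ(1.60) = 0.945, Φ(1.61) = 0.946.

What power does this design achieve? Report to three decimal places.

Power ≈ 0.943

z_β = δ·√(n/(σ₁²+σ₂²)) − z_{α/2}
    = 4.8 · √(150/200) − 2.576
    = 4.8 · 0.86603 − 2.576
    = 4.1569 − 2.576 = 1.5809 → 1.58
Power = Φ(1.58) = 0.943.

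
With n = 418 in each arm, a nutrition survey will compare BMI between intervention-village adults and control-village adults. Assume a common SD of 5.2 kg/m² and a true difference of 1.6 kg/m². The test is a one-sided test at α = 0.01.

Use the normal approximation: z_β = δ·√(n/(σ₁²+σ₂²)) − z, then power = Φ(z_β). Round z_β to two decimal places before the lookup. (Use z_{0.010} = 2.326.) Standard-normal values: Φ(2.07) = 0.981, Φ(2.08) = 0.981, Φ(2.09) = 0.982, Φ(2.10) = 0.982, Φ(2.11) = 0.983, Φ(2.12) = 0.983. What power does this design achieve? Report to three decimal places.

z_β = δ·√(n/(σ₁²+σ₂²)) − z_α
    = 1.6 · √(418/54.08) − 2.326
    = 1.6 · 2.78016 − 2.326
    = 4.4483 − 2.326 = 2.1223 → 2.12
Power = Φ(2.12) = 0.983.

Power ≈ 0.983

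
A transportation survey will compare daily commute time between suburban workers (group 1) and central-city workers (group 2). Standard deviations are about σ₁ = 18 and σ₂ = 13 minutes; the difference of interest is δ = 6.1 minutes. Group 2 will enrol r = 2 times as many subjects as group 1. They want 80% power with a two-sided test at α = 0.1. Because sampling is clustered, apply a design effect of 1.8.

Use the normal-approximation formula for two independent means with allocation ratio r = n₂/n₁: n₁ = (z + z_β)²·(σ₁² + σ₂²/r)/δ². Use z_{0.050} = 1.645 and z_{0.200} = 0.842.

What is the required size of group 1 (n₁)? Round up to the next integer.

n₁ = (z_{α/2} + z_β)² · (σ₁² + σ₂²/r) / δ²
   = (1.645 + 0.842)² · (18² + 13²/2) / 6.1²
   = 6.1852 · (324 + 84.5) / 37.21
   = 6.1852 · 408.5 / 37.21
   = 67.90
Design effect: 1.8 × 67.90 = 122.22.
Round up → n₁ = 123; n₂ = r·n₁ = 2 × 123 = 246.

n₁ = 123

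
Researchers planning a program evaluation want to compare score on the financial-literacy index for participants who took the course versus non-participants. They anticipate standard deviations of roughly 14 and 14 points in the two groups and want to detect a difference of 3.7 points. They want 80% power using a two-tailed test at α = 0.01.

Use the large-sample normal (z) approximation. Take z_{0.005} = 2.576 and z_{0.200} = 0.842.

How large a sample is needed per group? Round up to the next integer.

n = 335 per group

n = (z_{α/2} + z_β)² · (σ₁² + σ₂²) / δ²
  = (2.576 + 0.842)² · (14² + 14² = 392) / 3.7²
  = 11.6827 · 392 / 13.69
  = 334.52
Round up → n = 335 per group.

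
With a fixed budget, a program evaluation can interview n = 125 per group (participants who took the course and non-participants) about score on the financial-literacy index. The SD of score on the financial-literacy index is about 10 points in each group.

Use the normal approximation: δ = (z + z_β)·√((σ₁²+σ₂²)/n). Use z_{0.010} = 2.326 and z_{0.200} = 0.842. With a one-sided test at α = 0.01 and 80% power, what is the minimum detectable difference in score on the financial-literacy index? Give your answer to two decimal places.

δ = (z_α + z_β) · √((σ₁²+σ₂²)/n)
  = (2.326 + 0.842) · √(200/125)
  = 3.168 · √1.6
  = 3.168 · 1.2649
  = 4.0072

Minimum detectable difference ≈ 4.01 points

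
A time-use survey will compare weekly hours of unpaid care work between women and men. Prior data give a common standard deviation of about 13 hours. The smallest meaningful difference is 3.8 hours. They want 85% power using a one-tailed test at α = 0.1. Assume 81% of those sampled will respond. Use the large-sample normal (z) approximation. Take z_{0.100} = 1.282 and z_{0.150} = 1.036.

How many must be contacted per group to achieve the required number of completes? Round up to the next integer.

n = 156 per group

n = (z_α + z_β)² · (σ₁² + σ₂²) / δ²
  = (1.282 + 1.036)² · (2·13² = 338) / 3.8²
  = 5.3731 · 338 / 14.44
  = 125.77
Adjust for 81% response: 125.77 / 0.81 = 155.27.
Round up → n = 156 per group.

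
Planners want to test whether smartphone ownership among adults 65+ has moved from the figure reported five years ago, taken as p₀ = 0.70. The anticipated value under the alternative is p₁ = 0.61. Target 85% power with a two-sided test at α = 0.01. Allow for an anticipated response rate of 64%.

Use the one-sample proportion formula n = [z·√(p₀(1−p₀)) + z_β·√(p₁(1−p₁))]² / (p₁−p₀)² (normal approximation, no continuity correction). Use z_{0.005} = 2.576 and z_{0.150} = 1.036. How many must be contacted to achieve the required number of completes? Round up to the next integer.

n = [z_{α/2}·√(p₀q₀) + z_β·√(p₁q₁)]² / (p₁ − p₀)²
  = [2.576·√(0.70·0.30) + 1.036·√(0.61·0.39)]² / (-0.09)²
  = [2.576·0.4583 + 1.036·0.4877]² / 0.0081
  = [1.6858]² / 0.0081
  = 350.85
Adjust for 64% response: 350.85 / 0.64 = 548.20.
Round up → n = 549.

n = 549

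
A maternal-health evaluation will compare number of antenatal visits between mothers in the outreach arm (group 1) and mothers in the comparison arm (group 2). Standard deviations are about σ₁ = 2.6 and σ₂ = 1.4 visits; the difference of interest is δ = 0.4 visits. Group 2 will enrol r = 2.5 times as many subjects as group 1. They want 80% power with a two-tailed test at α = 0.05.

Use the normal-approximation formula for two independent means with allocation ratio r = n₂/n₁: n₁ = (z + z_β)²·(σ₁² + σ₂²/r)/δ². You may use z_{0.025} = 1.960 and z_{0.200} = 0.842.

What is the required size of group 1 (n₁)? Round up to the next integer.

n₁ = 371

n₁ = (z_{α/2} + z_β)² · (σ₁² + σ₂²/r) / δ²
   = (1.960 + 0.842)² · (2.6² + 1.4²/2.5) / 0.4²
   = 7.8512 · (6.76 + 0.784) / 0.16
   = 7.8512 · 7.544 / 0.16
   = 370.18
Round up → n₁ = 371; n₂ = r·n₁ = 2.5 × 371 = 928.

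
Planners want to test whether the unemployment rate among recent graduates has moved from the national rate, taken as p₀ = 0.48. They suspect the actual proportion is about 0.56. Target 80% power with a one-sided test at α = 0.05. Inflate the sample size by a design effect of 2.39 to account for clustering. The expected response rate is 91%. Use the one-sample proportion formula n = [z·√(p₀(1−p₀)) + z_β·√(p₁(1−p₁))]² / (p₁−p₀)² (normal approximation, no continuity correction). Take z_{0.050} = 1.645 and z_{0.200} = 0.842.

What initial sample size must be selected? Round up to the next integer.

n = 631

n = [z_α·√(p₀q₀) + z_β·√(p₁q₁)]² / (p₁ − p₀)²
  = [1.645·√(0.48·0.52) + 0.842·√(0.56·0.44)]² / (0.08)²
  = [1.645·0.4996 + 0.842·0.4964]² / 0.0064
  = [1.2398]² / 0.0064
  = 240.17
Design effect: 2.39 × 240.17 = 574.01.
Adjust for 91% response: 574.01 / 0.91 = 630.78.
Round up → n = 631.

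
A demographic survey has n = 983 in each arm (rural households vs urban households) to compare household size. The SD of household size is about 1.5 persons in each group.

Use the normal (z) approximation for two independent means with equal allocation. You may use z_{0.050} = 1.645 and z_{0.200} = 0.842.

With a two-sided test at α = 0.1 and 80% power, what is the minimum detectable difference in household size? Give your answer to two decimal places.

Minimum detectable difference ≈ 0.17 persons

δ = (z_{α/2} + z_β) · √((σ₁²+σ₂²)/n)
  = (1.645 + 0.842) · √(4.5/983)
  = 2.487 · √0.00458
  = 2.487 · 0.0677
  = 0.1683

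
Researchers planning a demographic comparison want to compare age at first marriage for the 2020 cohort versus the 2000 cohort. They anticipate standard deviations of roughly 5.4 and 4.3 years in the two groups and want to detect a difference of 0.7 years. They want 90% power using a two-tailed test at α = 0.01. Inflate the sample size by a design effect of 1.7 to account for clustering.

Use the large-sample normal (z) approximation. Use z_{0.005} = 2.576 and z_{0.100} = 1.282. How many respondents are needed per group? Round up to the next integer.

n = (z_{α/2} + z_β)² · (σ₁² + σ₂²) / δ²
  = (2.576 + 1.282)² · (5.4² + 4.3² = 47.65) / 0.7²
  = 14.8842 · 47.65 / 0.49
  = 1447.41
Design effect: 1.7 × 1447.41 = 2460.60.
Round up → n = 2461 per group.

n = 2461 per group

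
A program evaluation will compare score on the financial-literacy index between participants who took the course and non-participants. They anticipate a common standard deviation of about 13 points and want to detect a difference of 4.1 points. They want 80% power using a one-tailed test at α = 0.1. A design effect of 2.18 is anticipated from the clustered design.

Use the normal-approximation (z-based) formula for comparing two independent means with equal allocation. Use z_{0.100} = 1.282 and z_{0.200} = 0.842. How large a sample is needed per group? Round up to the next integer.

n = (z_α + z_β)² · (σ₁² + σ₂²) / δ²
  = (1.282 + 0.842)² · (2·13² = 338) / 4.1²
  = 4.5114 · 338 / 16.81
  = 90.71
Design effect: 2.18 × 90.71 = 197.75.
Round up → n = 198 per group.

n = 198 per group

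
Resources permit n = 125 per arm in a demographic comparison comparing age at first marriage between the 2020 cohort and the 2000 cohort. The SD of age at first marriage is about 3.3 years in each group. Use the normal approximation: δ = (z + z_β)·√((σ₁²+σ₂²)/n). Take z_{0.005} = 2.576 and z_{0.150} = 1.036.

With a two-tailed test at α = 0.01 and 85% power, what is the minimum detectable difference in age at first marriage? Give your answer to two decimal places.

δ = (z_{α/2} + z_β) · √((σ₁²+σ₂²)/n)
  = (2.576 + 1.036) · √(21.78/125)
  = 3.612 · √0.17424
  = 3.612 · 0.4174
  = 1.5077

Minimum detectable difference ≈ 1.51 years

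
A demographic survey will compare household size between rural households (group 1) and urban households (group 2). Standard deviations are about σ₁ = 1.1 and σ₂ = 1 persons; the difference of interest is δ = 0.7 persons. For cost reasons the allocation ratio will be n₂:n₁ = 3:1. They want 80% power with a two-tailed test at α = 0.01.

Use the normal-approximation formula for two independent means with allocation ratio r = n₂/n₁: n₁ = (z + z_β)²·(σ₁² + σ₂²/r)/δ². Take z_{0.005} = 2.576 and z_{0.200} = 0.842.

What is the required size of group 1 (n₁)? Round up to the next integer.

n₁ = 37

n₁ = (z_{α/2} + z_β)² · (σ₁² + σ₂²/r) / δ²
   = (2.576 + 0.842)² · (1.1² + 1²/3) / 0.7²
   = 11.6827 · (1.21 + 0.33333) / 0.49
   = 11.6827 · 1.5433 / 0.49
   = 36.80
Round up → n₁ = 37; n₂ = r·n₁ = 3 × 37 = 111.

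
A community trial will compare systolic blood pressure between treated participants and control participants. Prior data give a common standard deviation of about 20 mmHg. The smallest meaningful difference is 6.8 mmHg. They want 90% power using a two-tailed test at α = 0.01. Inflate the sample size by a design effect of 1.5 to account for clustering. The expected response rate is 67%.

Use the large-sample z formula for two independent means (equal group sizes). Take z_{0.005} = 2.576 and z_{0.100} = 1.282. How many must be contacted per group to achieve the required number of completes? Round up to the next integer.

n = 577 per group

n = (z_{α/2} + z_β)² · (σ₁² + σ₂²) / δ²
  = (2.576 + 1.282)² · (2·20² = 800) / 6.8²
  = 14.8842 · 800 / 46.24
  = 257.51
Design effect: 1.5 × 257.51 = 386.27.
Adjust for 67% response: 386.27 / 0.67 = 576.52.
Round up → n = 577 per group.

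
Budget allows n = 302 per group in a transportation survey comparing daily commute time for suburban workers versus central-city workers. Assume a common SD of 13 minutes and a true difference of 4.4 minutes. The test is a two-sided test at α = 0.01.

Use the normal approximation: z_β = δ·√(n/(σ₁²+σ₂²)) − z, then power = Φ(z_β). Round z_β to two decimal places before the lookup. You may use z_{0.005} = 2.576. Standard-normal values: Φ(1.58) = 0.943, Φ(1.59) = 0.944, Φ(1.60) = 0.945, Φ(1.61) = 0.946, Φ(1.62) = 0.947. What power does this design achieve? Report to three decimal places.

Power ≈ 0.943

z_β = δ·√(n/(σ₁²+σ₂²)) − z_{α/2}
    = 4.4 · √(302/338) − 2.576
    = 4.4 · 0.94525 − 2.576
    = 4.1591 − 2.576 = 1.5831 → 1.58
Power = Φ(1.58) = 0.943.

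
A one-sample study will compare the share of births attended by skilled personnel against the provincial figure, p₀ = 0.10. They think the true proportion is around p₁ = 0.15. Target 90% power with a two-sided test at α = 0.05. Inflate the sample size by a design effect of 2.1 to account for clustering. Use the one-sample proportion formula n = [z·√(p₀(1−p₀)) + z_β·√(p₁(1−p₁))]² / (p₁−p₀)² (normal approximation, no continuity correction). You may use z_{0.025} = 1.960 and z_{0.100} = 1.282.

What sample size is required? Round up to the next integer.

n = 919

n = [z_{α/2}·√(p₀q₀) + z_β·√(p₁q₁)]² / (p₁ − p₀)²
  = [1.960·√(0.10·0.90) + 1.282·√(0.15·0.85)]² / (0.05)²
  = [1.960·0.3000 + 1.282·0.3571]² / 0.0025
  = [1.0458]² / 0.0025
  = 437.45
Design effect: 2.1 × 437.45 = 918.65.
Round up → n = 919.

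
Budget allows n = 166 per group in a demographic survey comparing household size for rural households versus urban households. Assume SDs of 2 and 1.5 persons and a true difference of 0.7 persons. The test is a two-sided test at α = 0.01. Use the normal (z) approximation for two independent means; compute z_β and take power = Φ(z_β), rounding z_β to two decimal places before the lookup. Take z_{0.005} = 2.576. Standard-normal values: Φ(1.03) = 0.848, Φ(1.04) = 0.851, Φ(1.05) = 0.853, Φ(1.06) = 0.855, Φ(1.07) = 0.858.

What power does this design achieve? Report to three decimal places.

Power ≈ 0.848

z_β = δ·√(n/(σ₁²+σ₂²)) − z_{α/2}
    = 0.7 · √(166/6.25) − 2.576
    = 0.7 · 5.15364 − 2.576
    = 3.6075 − 2.576 = 1.0315 → 1.03
Power = Φ(1.03) = 0.848.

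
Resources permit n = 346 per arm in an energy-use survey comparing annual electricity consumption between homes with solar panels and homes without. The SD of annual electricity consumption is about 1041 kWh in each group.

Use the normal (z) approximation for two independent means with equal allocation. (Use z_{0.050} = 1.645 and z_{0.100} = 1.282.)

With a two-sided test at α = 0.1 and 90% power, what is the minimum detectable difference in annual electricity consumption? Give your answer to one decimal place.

δ = (z_{α/2} + z_β) · √((σ₁²+σ₂²)/n)
  = (1.645 + 1.282) · √(2167362/346)
  = 2.927 · √6264.1
  = 2.927 · 79.1458
  = 231.6597

Minimum detectable difference ≈ 231.7 kWh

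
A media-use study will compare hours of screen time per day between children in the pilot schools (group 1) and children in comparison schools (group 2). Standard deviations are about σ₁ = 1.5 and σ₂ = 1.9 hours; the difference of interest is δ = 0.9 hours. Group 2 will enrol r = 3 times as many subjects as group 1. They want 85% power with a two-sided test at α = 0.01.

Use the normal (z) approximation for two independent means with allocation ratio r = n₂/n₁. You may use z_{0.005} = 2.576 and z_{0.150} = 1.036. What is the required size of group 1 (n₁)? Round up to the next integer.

n₁ = 56

n₁ = (z_{α/2} + z_β)² · (σ₁² + σ₂²/r) / δ²
   = (2.576 + 1.036)² · (1.5² + 1.9²/3) / 0.9²
   = 13.0465 · (2.25 + 1.2033) / 0.81
   = 13.0465 · 3.4533 / 0.81
   = 55.62
Round up → n₁ = 56; n₂ = r·n₁ = 3 × 56 = 168.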